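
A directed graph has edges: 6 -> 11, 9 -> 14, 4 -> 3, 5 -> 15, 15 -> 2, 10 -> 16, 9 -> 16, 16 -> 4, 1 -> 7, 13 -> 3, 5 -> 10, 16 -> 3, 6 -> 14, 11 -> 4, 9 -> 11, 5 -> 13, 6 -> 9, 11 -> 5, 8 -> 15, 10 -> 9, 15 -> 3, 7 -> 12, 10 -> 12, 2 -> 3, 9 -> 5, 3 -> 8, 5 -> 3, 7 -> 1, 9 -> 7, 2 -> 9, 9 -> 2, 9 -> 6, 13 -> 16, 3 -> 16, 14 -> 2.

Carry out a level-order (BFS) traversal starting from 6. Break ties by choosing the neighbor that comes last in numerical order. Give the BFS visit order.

6 14 11 9 2 5 4 16 7 3 15 13 10 12 1 8

Visit 6; enqueue 14, 11, 9 → queue [14, 11, 9]
Visit 14; enqueue 2 → queue [11, 9, 2]
Visit 11; enqueue 5, 4 → queue [9, 2, 5, 4]
Visit 9; enqueue 16, 7 → queue [2, 5, 4, 16, 7]
Visit 2; enqueue 3 → queue [5, 4, 16, 7, 3]
Visit 5; enqueue 15, 13, 10 → queue [4, 16, 7, 3, 15, 13, 10]
Visit 4 → queue [16, 7, 3, 15, 13, 10]
Visit 16 → queue [7, 3, 15, 13, 10]
Visit 7; enqueue 12, 1 → queue [3, 15, 13, 10, 12, 1]
Visit 3; enqueue 8 → queue [15, 13, 10, 12, 1, 8]
Visit 15 → queue [13, 10, 12, 1, 8]
Visit 13 → queue [10, 12, 1, 8]
Visit 10 → queue [12, 1, 8]
Visit 12 → queue [1, 8]
Visit 1 → queue [8]
Visit 8 → queue []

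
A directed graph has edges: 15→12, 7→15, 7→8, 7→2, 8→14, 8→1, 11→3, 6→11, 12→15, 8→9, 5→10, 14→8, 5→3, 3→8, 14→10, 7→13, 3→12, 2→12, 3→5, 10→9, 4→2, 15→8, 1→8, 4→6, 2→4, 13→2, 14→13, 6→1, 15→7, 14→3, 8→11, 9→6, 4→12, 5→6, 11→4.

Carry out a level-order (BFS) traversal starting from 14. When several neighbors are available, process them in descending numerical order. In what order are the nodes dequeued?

14, 13, 10, 8, 3, 2, 9, 11, 1, 12, 5, 4, 6, 15, 7

Visit 14; enqueue 13, 10, 8, 3 → queue [13, 10, 8, 3]
Visit 13; enqueue 2 → queue [10, 8, 3, 2]
Visit 10; enqueue 9 → queue [8, 3, 2, 9]
Visit 8; enqueue 11, 1 → queue [3, 2, 9, 11, 1]
Visit 3; enqueue 12, 5 → queue [2, 9, 11, 1, 12, 5]
Visit 2; enqueue 4 → queue [9, 11, 1, 12, 5, 4]
Visit 9; enqueue 6 → queue [11, 1, 12, 5, 4, 6]
Visit 11 → queue [1, 12, 5, 4, 6]
Visit 1 → queue [12, 5, 4, 6]
Visit 12; enqueue 15 → queue [5, 4, 6, 15]
Visit 5 → queue [4, 6, 15]
Visit 4 → queue [6, 15]
Visit 6 → queue [15]
Visit 15; enqueue 7 → queue [7]
Visit 7 → queue []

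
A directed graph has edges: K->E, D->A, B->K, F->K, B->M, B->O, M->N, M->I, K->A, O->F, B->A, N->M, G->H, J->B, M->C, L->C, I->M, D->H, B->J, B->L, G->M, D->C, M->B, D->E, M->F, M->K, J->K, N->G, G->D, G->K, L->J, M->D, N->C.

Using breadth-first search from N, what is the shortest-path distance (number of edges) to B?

Level 0: N
Level 1: C, G, M
Level 2: B, D, F, H, I, K
Level 3: A, E, J, L, O
B first appears at level 2.

2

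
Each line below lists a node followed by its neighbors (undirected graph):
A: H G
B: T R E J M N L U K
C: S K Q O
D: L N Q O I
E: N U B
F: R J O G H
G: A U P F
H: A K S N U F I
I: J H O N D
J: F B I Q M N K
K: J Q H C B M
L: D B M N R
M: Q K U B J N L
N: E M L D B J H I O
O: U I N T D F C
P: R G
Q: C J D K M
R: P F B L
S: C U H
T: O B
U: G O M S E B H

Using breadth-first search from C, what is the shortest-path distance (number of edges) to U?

2

Level 0: C
Level 1: K, O, Q, S
Level 2: B, D, F, H, I, J, M, N, T, U
Level 3: A, E, G, L, R
Level 4: P
U first appears at level 2.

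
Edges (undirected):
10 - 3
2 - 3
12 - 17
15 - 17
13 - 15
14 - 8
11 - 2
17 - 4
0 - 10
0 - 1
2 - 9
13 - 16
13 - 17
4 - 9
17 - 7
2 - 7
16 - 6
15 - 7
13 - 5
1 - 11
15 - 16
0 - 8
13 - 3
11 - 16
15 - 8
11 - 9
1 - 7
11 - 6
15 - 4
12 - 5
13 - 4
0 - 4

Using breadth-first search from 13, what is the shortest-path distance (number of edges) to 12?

2

Level 0: 13
Level 1: 3, 4, 5, 15, 16, 17
Level 2: 0, 2, 6, 7, 8, 9, 10, 11, 12
Level 3: 1, 14
12 first appears at level 2.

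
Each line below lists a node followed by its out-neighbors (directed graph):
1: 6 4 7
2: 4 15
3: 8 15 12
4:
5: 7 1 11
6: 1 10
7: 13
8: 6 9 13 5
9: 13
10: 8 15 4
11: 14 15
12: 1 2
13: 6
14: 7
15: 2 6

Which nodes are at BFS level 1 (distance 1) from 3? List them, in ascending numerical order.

Level 0: 3
Level 1: 8, 12, 15
Level 2: 1, 2, 5, 6, 9, 13
Level 3: 4, 7, 10, 11
Level 4: 14

8, 12, 15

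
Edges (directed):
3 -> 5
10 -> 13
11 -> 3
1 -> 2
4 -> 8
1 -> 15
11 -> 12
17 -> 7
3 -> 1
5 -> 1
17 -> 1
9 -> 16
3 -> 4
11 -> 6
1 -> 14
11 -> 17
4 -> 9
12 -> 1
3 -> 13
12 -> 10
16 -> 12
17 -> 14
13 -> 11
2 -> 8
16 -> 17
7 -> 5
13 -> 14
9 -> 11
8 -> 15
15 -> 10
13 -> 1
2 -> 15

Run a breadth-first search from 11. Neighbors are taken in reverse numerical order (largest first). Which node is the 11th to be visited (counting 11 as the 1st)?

5

Visit 11; enqueue 17, 12, 6, 3 → queue [17, 12, 6, 3]
Visit 17; enqueue 14, 7, 1 → queue [12, 6, 3, 14, 7, 1]
Visit 12; enqueue 10 → queue [6, 3, 14, 7, 1, 10]
Visit 6 → queue [3, 14, 7, 1, 10]
Visit 3; enqueue 13, 5, 4 → queue [14, 7, 1, 10, 13, 5, 4]
Visit 14 → queue [7, 1, 10, 13, 5, 4]
Visit 7 → queue [1, 10, 13, 5, 4]
Visit 1; enqueue 15, 2 → queue [10, 13, 5, 4, 15, 2]
Visit 10 → queue [13, 5, 4, 15, 2]
Visit 13 → queue [5, 4, 15, 2]
Visit 5 → queue [4, 15, 2]
Visit 4; enqueue 9, 8 → queue [15, 2, 9, 8]
Visit 15 → queue [2, 9, 8]
Visit 2 → queue [9, 8]
Visit 9; enqueue 16 → queue [8, 16]
Visit 8 → queue [16]
Visit 16 → queue []

Visit order: 11, 17, 12, 6, 3, 14, 7, 1, 10, 13, 5, 4, 15, 2, 9, 8, 16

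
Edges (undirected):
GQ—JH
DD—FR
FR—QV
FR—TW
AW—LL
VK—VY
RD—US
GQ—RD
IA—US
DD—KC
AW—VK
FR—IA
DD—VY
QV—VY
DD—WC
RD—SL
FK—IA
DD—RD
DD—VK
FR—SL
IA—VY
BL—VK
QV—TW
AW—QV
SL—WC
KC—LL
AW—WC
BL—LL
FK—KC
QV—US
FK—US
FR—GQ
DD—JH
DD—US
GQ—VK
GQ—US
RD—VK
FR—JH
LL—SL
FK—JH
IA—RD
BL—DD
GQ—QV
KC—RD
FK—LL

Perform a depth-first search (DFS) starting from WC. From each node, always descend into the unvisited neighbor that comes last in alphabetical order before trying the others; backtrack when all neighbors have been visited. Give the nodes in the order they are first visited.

Visit WC
WC → SL
SL → RD
RD → VK
VK → VY
VY → QV
QV → US
US → IA
IA → FR
FR → TW
FR → JH
JH → GQ
JH → FK
FK → LL
LL → KC
KC → DD
DD → BL
LL → AW

WC SL RD VK VY QV US IA FR TW JH GQ FK LL KC DD BL AW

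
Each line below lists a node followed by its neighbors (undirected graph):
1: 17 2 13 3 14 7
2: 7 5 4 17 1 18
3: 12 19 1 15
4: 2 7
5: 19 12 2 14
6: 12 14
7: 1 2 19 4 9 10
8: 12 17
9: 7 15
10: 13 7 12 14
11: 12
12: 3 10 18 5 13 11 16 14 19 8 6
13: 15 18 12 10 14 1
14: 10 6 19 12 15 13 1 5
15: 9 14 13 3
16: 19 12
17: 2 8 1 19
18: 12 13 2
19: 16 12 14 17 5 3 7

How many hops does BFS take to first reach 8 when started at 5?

2

Level 0: 5
Level 1: 2, 12, 14, 19
Level 2: 1, 3, 4, 6, 7, 8, 10, 11, 13, 15, 16, 17, 18
Level 3: 9
8 first appears at level 2.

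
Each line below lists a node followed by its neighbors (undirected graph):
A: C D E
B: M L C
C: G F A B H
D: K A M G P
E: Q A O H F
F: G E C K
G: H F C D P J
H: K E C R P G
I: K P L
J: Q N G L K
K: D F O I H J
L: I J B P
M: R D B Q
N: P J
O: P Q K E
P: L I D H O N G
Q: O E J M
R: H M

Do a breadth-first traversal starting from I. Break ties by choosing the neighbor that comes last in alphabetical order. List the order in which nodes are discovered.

I → P → L → K → O → N → H → G → D → J → B → F → Q → E → R → C → M → A

Visit I; enqueue P, L, K → queue [P, L, K]
Visit P; enqueue O, N, H, G, D → queue [L, K, O, N, H, G, D]
Visit L; enqueue J, B → queue [K, O, N, H, G, D, J, B]
Visit K; enqueue F → queue [O, N, H, G, D, J, B, F]
Visit O; enqueue Q, E → queue [N, H, G, D, J, B, F, Q, E]
Visit N → queue [H, G, D, J, B, F, Q, E]
Visit H; enqueue R, C → queue [G, D, J, B, F, Q, E, R, C]
Visit G → queue [D, J, B, F, Q, E, R, C]
Visit D; enqueue M, A → queue [J, B, F, Q, E, R, C, M, A]
Visit J → queue [B, F, Q, E, R, C, M, A]
Visit B → queue [F, Q, E, R, C, M, A]
Visit F → queue [Q, E, R, C, M, A]
Visit Q → queue [E, R, C, M, A]
Visit E → queue [R, C, M, A]
Visit R → queue [C, M, A]
Visit C → queue [M, A]
Visit M → queue [A]
Visit A → queue []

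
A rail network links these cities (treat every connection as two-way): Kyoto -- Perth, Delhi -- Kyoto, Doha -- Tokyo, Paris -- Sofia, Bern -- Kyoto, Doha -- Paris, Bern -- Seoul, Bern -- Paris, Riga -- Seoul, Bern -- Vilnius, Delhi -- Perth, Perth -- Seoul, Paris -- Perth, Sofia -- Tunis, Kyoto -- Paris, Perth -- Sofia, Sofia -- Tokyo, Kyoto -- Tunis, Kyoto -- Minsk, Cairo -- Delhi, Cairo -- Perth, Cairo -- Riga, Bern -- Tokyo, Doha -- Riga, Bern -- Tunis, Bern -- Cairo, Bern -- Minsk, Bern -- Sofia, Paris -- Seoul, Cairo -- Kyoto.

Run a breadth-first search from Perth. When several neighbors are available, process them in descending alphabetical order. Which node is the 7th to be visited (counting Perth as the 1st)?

Cairo

Visit Perth; enqueue Sofia, Seoul, Paris, Kyoto, Delhi, Cairo → queue [Sofia, Seoul, Paris, Kyoto, Delhi, Cairo]
Visit Sofia; enqueue Tunis, Tokyo, Bern → queue [Seoul, Paris, Kyoto, Delhi, Cairo, Tunis, Tokyo, Bern]
Visit Seoul; enqueue Riga → queue [Paris, Kyoto, Delhi, Cairo, Tunis, Tokyo, Bern, Riga]
Visit Paris; enqueue Doha → queue [Kyoto, Delhi, Cairo, Tunis, Tokyo, Bern, Riga, Doha]
Visit Kyoto; enqueue Minsk → queue [Delhi, Cairo, Tunis, Tokyo, Bern, Riga, Doha, Minsk]
Visit Delhi → queue [Cairo, Tunis, Tokyo, Bern, Riga, Doha, Minsk]
Visit Cairo → queue [Tunis, Tokyo, Bern, Riga, Doha, Minsk]
Visit Tunis → queue [Tokyo, Bern, Riga, Doha, Minsk]
Visit Tokyo → queue [Bern, Riga, Doha, Minsk]
Visit Bern; enqueue Vilnius → queue [Riga, Doha, Minsk, Vilnius]
Visit Riga → queue [Doha, Minsk, Vilnius]
Visit Doha → queue [Minsk, Vilnius]
Visit Minsk → queue [Vilnius]
Visit Vilnius → queue []

Visit order: Perth, Sofia, Seoul, Paris, Kyoto, Delhi, Cairo, Tunis, Tokyo, Bern, Riga, Doha, Minsk, Vilnius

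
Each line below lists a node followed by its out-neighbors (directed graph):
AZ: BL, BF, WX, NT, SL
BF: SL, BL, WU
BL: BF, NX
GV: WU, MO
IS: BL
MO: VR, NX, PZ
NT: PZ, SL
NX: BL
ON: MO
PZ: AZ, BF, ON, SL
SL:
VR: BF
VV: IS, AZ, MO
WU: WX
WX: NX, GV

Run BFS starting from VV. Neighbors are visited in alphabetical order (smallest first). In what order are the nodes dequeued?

Visit VV; enqueue AZ, IS, MO → queue [AZ, IS, MO]
Visit AZ; enqueue BF, BL, NT, SL, WX → queue [IS, MO, BF, BL, NT, SL, WX]
Visit IS → queue [MO, BF, BL, NT, SL, WX]
Visit MO; enqueue NX, PZ, VR → queue [BF, BL, NT, SL, WX, NX, PZ, VR]
Visit BF; enqueue WU → queue [BL, NT, SL, WX, NX, PZ, VR, WU]
Visit BL → queue [NT, SL, WX, NX, PZ, VR, WU]
Visit NT → queue [SL, WX, NX, PZ, VR, WU]
Visit SL → queue [WX, NX, PZ, VR, WU]
Visit WX; enqueue GV → queue [NX, PZ, VR, WU, GV]
Visit NX → queue [PZ, VR, WU, GV]
Visit PZ; enqueue ON → queue [VR, WU, GV, ON]
Visit VR → queue [WU, GV, ON]
Visit WU → queue [GV, ON]
Visit GV → queue [ON]
Visit ON → queue []

VV → AZ → IS → MO → BF → BL → NT → SL → WX → NX → PZ → VR → WU → GV → ON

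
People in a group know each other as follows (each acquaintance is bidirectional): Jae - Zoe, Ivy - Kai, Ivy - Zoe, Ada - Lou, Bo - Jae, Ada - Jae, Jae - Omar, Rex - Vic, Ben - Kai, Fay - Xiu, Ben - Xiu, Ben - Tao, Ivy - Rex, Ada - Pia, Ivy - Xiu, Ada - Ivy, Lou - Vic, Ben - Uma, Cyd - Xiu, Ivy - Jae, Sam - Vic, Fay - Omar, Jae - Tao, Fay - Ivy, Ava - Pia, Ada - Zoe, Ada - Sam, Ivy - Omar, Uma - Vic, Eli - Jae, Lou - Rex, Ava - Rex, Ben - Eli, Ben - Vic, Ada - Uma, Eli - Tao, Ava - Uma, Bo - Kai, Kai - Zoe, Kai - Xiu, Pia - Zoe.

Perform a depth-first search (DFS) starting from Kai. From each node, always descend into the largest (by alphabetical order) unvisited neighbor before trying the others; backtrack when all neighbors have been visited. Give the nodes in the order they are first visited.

Kai, Zoe, Pia, Ava, Uma, Vic, Sam, Ada, Lou, Rex, Ivy, Xiu, Fay, Omar, Jae, Tao, Eli, Ben, Bo, Cyd

Visit Kai
Kai → Zoe
Zoe → Pia
Pia → Ava
Ava → Uma
Uma → Vic
Vic → Sam
Sam → Ada
Ada → Lou
Lou → Rex
Rex → Ivy
Ivy → Xiu
Xiu → Fay
Fay → Omar
Omar → Jae
Jae → Tao
Tao → Eli
Eli → Ben
Jae → Bo
Xiu → Cyd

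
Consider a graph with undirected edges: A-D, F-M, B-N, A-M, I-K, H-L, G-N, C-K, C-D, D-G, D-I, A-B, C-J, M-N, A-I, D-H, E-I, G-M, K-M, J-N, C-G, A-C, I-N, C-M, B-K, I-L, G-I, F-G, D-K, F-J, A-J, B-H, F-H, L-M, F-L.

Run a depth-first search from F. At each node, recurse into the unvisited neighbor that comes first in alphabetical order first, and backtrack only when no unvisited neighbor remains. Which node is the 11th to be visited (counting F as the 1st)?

M

Visit F
F → G
G → C
C → A
A → B
B → H
H → D
D → I
I → E
I → K
K → M
M → L
M → N
N → J

Visit order: F, G, C, A, B, H, D, I, E, K, M, L, N, J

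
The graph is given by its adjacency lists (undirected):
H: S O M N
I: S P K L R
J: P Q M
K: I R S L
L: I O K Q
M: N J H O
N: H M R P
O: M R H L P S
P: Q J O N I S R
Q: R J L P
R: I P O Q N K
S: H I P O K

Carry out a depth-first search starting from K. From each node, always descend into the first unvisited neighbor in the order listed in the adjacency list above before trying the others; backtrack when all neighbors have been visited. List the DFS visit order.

K, I, S, H, O, M, N, R, P, Q, J, L

Visit K
K → I
I → S
S → H
H → O
O → M
M → N
N → R
R → P
P → Q
Q → J
Q → L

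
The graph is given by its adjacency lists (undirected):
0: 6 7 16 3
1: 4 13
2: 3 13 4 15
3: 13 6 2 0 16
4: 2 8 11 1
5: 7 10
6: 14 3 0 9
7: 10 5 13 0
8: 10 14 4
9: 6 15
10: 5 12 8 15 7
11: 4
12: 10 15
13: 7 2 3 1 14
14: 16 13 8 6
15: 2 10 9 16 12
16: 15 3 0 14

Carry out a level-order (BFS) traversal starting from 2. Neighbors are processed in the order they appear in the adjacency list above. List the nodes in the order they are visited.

2, 3, 13, 4, 15, 6, 0, 16, 7, 1, 14, 8, 11, 10, 9, 12, 5

Visit 2; enqueue 3, 13, 4, 15 → queue [3, 13, 4, 15]
Visit 3; enqueue 6, 0, 16 → queue [13, 4, 15, 6, 0, 16]
Visit 13; enqueue 7, 1, 14 → queue [4, 15, 6, 0, 16, 7, 1, 14]
Visit 4; enqueue 8, 11 → queue [15, 6, 0, 16, 7, 1, 14, 8, 11]
Visit 15; enqueue 10, 9, 12 → queue [6, 0, 16, 7, 1, 14, 8, 11, 10, 9, 12]
Visit 6 → queue [0, 16, 7, 1, 14, 8, 11, 10, 9, 12]
Visit 0 → queue [16, 7, 1, 14, 8, 11, 10, 9, 12]
Visit 16 → queue [7, 1, 14, 8, 11, 10, 9, 12]
Visit 7; enqueue 5 → queue [1, 14, 8, 11, 10, 9, 12, 5]
Visit 1 → queue [14, 8, 11, 10, 9, 12, 5]
Visit 14 → queue [8, 11, 10, 9, 12, 5]
Visit 8 → queue [11, 10, 9, 12, 5]
Visit 11 → queue [10, 9, 12, 5]
Visit 10 → queue [9, 12, 5]
Visit 9 → queue [12, 5]
Visit 12 → queue [5]
Visit 5 → queue []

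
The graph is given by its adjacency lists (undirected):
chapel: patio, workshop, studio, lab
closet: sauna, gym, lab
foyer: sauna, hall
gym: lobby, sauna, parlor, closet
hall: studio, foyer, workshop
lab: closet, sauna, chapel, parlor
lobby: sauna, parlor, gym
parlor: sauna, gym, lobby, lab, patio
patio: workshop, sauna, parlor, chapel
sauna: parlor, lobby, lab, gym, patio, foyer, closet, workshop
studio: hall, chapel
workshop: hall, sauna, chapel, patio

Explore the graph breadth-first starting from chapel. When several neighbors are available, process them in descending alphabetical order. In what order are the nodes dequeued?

chapel, workshop, studio, patio, lab, sauna, hall, parlor, closet, lobby, gym, foyer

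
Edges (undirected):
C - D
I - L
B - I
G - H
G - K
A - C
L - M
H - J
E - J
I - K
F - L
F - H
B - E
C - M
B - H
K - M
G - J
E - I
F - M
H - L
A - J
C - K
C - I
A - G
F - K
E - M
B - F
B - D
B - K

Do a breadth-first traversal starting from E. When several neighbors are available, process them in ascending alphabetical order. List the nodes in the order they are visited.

Visit E; enqueue B, I, J, M → queue [B, I, J, M]
Visit B; enqueue D, F, H, K → queue [I, J, M, D, F, H, K]
Visit I; enqueue C, L → queue [J, M, D, F, H, K, C, L]
Visit J; enqueue A, G → queue [M, D, F, H, K, C, L, A, G]
Visit M → queue [D, F, H, K, C, L, A, G]
Visit D → queue [F, H, K, C, L, A, G]
Visit F → queue [H, K, C, L, A, G]
Visit H → queue [K, C, L, A, G]
Visit K → queue [C, L, A, G]
Visit C → queue [L, A, G]
Visit L → queue [A, G]
Visit A → queue [G]
Visit G → queue []

E → B → I → J → M → D → F → H → K → C → L → A → G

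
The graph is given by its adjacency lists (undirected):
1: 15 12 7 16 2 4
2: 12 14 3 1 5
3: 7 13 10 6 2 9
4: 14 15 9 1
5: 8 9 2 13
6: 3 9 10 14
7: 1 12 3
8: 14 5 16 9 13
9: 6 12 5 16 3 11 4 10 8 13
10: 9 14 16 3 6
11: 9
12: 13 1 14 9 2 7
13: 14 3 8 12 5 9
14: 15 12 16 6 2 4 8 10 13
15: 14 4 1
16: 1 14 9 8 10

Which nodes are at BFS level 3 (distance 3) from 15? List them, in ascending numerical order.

Level 0: 15
Level 1: 1, 4, 14
Level 2: 2, 6, 7, 8, 9, 10, 12, 13, 16
Level 3: 3, 5, 11

3, 5, 11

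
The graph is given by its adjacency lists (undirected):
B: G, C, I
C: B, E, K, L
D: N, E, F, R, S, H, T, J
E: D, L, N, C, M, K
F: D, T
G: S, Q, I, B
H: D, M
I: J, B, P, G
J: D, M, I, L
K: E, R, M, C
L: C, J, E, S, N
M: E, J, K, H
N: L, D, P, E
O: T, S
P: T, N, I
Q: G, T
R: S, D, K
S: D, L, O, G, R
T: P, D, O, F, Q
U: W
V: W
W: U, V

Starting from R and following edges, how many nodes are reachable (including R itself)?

19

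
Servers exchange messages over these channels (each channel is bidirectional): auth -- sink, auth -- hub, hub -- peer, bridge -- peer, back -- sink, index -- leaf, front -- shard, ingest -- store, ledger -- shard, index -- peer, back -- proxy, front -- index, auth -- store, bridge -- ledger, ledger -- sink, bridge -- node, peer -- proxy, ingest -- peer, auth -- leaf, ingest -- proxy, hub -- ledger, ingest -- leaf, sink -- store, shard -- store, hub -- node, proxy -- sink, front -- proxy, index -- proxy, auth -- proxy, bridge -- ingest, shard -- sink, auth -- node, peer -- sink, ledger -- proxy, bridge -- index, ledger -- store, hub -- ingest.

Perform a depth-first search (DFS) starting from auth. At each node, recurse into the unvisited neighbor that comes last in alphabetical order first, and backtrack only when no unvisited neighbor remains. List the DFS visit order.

Visit auth
auth → store
store → sink
sink → shard
shard → ledger
ledger → proxy
proxy → peer
peer → ingest
ingest → leaf
leaf → index
index → front
index → bridge
bridge → node
node → hub
proxy → back

auth store sink shard ledger proxy peer ingest leaf index front bridge node hub back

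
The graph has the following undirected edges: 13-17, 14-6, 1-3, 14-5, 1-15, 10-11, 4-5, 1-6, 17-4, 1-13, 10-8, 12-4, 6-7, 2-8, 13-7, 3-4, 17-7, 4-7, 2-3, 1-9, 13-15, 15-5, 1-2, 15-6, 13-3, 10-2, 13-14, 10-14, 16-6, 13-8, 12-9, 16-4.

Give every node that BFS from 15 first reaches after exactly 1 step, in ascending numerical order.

Level 0: 15
Level 1: 1, 5, 6, 13
Level 2: 2, 3, 4, 7, 8, 9, 14, 16, 17
Level 3: 10, 12
Level 4: 11

1, 5, 6, 13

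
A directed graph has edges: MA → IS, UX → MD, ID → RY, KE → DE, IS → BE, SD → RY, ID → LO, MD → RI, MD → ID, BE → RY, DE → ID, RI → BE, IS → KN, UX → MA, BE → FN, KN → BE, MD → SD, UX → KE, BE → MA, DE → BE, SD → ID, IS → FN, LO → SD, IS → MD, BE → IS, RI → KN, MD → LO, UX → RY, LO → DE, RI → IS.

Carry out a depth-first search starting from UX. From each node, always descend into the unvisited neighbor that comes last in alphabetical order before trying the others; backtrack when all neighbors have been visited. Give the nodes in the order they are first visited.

UX -> RY -> MD -> SD -> ID -> LO -> DE -> BE -> MA -> IS -> KN -> FN -> RI -> KE

Visit UX
UX → RY
UX → MD
MD → SD
SD → ID
ID → LO
LO → DE
DE → BE
BE → MA
MA → IS
IS → KN
IS → FN
MD → RI
UX → KE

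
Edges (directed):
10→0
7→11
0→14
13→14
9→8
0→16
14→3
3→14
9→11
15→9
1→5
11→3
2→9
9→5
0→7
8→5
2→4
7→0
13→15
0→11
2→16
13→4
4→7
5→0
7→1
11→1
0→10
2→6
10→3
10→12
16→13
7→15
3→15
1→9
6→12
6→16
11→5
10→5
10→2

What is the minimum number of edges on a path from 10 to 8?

3

Level 0: 10
Level 1: 0, 2, 3, 5, 12
Level 2: 4, 6, 7, 9, 11, 14, 15, 16
Level 3: 1, 8, 13
8 first appears at level 3.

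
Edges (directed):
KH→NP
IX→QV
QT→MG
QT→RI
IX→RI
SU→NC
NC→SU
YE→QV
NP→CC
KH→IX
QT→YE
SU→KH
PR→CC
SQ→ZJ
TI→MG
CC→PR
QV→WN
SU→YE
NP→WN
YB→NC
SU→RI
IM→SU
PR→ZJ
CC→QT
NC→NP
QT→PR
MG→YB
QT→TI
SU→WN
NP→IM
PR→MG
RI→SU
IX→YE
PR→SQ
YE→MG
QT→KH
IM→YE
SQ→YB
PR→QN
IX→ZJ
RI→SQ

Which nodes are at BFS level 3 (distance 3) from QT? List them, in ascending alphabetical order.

IM, NC, WN

Level 0: QT
Level 1: KH, MG, PR, RI, TI, YE
Level 2: CC, IX, NP, QN, QV, SQ, SU, YB, ZJ
Level 3: IM, NC, WN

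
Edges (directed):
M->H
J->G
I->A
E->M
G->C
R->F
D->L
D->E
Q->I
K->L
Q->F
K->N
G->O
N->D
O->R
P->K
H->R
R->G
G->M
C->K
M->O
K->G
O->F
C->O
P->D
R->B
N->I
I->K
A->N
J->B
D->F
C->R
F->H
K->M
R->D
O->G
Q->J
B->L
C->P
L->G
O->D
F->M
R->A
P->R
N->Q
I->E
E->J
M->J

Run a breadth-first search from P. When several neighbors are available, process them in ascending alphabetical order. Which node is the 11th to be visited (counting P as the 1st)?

A

Visit P; enqueue D, K, R → queue [D, K, R]
Visit D; enqueue E, F, L → queue [K, R, E, F, L]
Visit K; enqueue G, M, N → queue [R, E, F, L, G, M, N]
Visit R; enqueue A, B → queue [E, F, L, G, M, N, A, B]
Visit E; enqueue J → queue [F, L, G, M, N, A, B, J]
Visit F; enqueue H → queue [L, G, M, N, A, B, J, H]
Visit L → queue [G, M, N, A, B, J, H]
Visit G; enqueue C, O → queue [M, N, A, B, J, H, C, O]
Visit M → queue [N, A, B, J, H, C, O]
Visit N; enqueue I, Q → queue [A, B, J, H, C, O, I, Q]
Visit A → queue [B, J, H, C, O, I, Q]
Visit B → queue [J, H, C, O, I, Q]
Visit J → queue [H, C, O, I, Q]
Visit H → queue [C, O, I, Q]
Visit C → queue [O, I, Q]
Visit O → queue [I, Q]
Visit I → queue [Q]
Visit Q → queue []

Visit order: P, D, K, R, E, F, L, G, M, N, A, B, J, H, C, O, I, Q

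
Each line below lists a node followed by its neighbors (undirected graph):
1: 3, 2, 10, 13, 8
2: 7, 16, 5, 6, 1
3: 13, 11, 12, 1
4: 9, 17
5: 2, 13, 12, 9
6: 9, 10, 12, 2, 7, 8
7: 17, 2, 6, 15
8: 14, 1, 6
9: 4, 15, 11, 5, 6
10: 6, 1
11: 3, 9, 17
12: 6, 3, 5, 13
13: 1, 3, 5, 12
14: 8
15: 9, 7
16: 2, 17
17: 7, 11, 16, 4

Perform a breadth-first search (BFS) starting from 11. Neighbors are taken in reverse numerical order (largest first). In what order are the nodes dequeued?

11 -> 17 -> 9 -> 3 -> 16 -> 7 -> 4 -> 15 -> 6 -> 5 -> 13 -> 12 -> 1 -> 2 -> 10 -> 8 -> 14

Visit 11; enqueue 17, 9, 3 → queue [17, 9, 3]
Visit 17; enqueue 16, 7, 4 → queue [9, 3, 16, 7, 4]
Visit 9; enqueue 15, 6, 5 → queue [3, 16, 7, 4, 15, 6, 5]
Visit 3; enqueue 13, 12, 1 → queue [16, 7, 4, 15, 6, 5, 13, 12, 1]
Visit 16; enqueue 2 → queue [7, 4, 15, 6, 5, 13, 12, 1, 2]
Visit 7 → queue [4, 15, 6, 5, 13, 12, 1, 2]
Visit 4 → queue [15, 6, 5, 13, 12, 1, 2]
Visit 15 → queue [6, 5, 13, 12, 1, 2]
Visit 6; enqueue 10, 8 → queue [5, 13, 12, 1, 2, 10, 8]
Visit 5 → queue [13, 12, 1, 2, 10, 8]
Visit 13 → queue [12, 1, 2, 10, 8]
Visit 12 → queue [1, 2, 10, 8]
Visit 1 → queue [2, 10, 8]
Visit 2 → queue [10, 8]
Visit 10 → queue [8]
Visit 8; enqueue 14 → queue [14]
Visit 14 → queue []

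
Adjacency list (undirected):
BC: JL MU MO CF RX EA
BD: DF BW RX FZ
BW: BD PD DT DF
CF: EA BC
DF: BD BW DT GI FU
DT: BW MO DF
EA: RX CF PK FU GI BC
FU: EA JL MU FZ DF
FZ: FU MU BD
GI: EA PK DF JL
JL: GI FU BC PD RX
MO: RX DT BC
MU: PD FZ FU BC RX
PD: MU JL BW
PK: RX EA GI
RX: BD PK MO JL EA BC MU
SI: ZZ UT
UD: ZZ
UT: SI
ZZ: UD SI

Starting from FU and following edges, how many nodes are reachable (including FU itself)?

16

BFS from FU visits: FU, DF, EA, FZ, JL, MU, BD, BW, DT, GI, BC, CF, PK, RX, PD, MO
Reachable nodes: 16 of 20 total.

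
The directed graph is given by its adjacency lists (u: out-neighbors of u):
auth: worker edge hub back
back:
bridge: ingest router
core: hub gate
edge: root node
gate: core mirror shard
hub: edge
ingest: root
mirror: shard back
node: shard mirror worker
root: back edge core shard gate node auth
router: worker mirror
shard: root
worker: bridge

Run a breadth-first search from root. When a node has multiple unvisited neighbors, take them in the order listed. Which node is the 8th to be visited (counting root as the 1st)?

auth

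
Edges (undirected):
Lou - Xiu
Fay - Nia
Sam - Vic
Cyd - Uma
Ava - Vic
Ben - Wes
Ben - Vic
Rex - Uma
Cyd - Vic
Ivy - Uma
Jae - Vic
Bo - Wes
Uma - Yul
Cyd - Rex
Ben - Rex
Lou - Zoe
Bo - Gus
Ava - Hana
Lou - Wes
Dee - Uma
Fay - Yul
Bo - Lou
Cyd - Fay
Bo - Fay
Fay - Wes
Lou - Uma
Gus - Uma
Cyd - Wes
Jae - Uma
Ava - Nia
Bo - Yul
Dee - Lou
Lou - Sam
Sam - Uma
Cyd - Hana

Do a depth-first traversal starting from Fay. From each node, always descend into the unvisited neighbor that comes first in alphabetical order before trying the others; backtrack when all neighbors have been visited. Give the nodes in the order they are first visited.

Visit Fay
Fay → Bo
Bo → Gus
Gus → Uma
Uma → Cyd
Cyd → Hana
Hana → Ava
Ava → Nia
Ava → Vic
Vic → Ben
Ben → Rex
Ben → Wes
Wes → Lou
Lou → Dee
Lou → Sam
Lou → Xiu
Lou → Zoe
Vic → Jae
Uma → Ivy
Uma → Yul

Fay, Bo, Gus, Uma, Cyd, Hana, Ava, Nia, Vic, Ben, Rex, Wes, Lou, Dee, Sam, Xiu, Zoe, Jae, Ivy, Yul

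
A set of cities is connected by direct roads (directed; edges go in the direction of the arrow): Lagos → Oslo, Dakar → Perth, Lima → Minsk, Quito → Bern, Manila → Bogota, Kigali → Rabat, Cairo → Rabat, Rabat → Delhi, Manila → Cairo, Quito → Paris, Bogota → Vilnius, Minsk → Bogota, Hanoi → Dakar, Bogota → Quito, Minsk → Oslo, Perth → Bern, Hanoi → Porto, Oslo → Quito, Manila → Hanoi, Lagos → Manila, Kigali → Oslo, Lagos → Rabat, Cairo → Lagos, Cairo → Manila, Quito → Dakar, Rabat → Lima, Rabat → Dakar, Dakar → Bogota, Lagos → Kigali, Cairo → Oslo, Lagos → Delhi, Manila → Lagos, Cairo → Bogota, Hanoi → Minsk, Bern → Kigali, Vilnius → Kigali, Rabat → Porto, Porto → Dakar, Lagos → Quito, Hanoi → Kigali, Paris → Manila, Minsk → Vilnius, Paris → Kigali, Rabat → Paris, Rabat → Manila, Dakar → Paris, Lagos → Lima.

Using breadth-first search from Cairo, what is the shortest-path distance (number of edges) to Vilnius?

2

Level 0: Cairo
Level 1: Bogota, Lagos, Manila, Oslo, Rabat
Level 2: Dakar, Delhi, Hanoi, Kigali, Lima, Paris, Porto, Quito, Vilnius
Level 3: Bern, Minsk, Perth
Vilnius first appears at level 2.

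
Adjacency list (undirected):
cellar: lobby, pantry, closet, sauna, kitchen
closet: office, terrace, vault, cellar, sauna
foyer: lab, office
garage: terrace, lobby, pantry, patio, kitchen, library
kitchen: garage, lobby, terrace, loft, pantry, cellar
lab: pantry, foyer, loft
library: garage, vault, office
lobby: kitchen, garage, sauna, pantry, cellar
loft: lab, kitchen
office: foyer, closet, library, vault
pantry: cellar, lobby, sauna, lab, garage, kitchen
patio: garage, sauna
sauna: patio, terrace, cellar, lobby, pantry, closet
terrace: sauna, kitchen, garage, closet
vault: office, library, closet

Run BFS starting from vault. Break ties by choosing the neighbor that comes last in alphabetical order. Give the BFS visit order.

vault, office, library, closet, foyer, garage, terrace, sauna, cellar, lab, patio, pantry, lobby, kitchen, loft

Visit vault; enqueue office, library, closet → queue [office, library, closet]
Visit office; enqueue foyer → queue [library, closet, foyer]
Visit library; enqueue garage → queue [closet, foyer, garage]
Visit closet; enqueue terrace, sauna, cellar → queue [foyer, garage, terrace, sauna, cellar]
Visit foyer; enqueue lab → queue [garage, terrace, sauna, cellar, lab]
Visit garage; enqueue patio, pantry, lobby, kitchen → queue [terrace, sauna, cellar, lab, patio, pantry, lobby, kitchen]
Visit terrace → queue [sauna, cellar, lab, patio, pantry, lobby, kitchen]
Visit sauna → queue [cellar, lab, patio, pantry, lobby, kitchen]
Visit cellar → queue [lab, patio, pantry, lobby, kitchen]
Visit lab; enqueue loft → queue [patio, pantry, lobby, kitchen, loft]
Visit patio → queue [pantry, lobby, kitchen, loft]
Visit pantry → queue [lobby, kitchen, loft]
Visit lobby → queue [kitchen, loft]
Visit kitchen → queue [loft]
Visit loft → queue []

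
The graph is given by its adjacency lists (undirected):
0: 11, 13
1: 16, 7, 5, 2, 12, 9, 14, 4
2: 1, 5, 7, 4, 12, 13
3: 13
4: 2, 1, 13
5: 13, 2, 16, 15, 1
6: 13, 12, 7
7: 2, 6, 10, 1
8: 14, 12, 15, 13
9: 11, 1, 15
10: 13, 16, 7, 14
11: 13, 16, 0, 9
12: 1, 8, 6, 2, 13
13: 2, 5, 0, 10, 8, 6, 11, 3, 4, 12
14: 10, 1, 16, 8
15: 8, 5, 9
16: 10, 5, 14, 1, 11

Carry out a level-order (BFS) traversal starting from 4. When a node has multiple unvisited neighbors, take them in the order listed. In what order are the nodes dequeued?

4 → 2 → 1 → 13 → 5 → 7 → 12 → 16 → 9 → 14 → 0 → 10 → 8 → 6 → 11 → 3 → 15

Visit 4; enqueue 2, 1, 13 → queue [2, 1, 13]
Visit 2; enqueue 5, 7, 12 → queue [1, 13, 5, 7, 12]
Visit 1; enqueue 16, 9, 14 → queue [13, 5, 7, 12, 16, 9, 14]
Visit 13; enqueue 0, 10, 8, 6, 11, 3 → queue [5, 7, 12, 16, 9, 14, 0, 10, 8, 6, 11, 3]
Visit 5; enqueue 15 → queue [7, 12, 16, 9, 14, 0, 10, 8, 6, 11, 3, 15]
Visit 7 → queue [12, 16, 9, 14, 0, 10, 8, 6, 11, 3, 15]
Visit 12 → queue [16, 9, 14, 0, 10, 8, 6, 11, 3, 15]
Visit 16 → queue [9, 14, 0, 10, 8, 6, 11, 3, 15]
Visit 9 → queue [14, 0, 10, 8, 6, 11, 3, 15]
Visit 14 → queue [0, 10, 8, 6, 11, 3, 15]
Visit 0 → queue [10, 8, 6, 11, 3, 15]
Visit 10 → queue [8, 6, 11, 3, 15]
Visit 8 → queue [6, 11, 3, 15]
Visit 6 → queue [11, 3, 15]
Visit 11 → queue [3, 15]
Visit 3 → queue [15]
Visit 15 → queue []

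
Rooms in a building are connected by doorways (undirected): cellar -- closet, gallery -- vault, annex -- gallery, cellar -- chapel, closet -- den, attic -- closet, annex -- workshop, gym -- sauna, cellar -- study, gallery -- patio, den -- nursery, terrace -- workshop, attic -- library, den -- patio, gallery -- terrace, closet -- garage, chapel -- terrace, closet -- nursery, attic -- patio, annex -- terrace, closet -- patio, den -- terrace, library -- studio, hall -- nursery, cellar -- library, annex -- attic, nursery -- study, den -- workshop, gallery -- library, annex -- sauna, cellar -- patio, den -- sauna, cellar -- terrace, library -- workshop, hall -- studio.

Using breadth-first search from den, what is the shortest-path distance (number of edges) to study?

Level 0: den
Level 1: closet, nursery, patio, sauna, terrace, workshop
Level 2: annex, attic, cellar, chapel, gallery, garage, gym, hall, library, study
Level 3: studio, vault
study first appears at level 2.

2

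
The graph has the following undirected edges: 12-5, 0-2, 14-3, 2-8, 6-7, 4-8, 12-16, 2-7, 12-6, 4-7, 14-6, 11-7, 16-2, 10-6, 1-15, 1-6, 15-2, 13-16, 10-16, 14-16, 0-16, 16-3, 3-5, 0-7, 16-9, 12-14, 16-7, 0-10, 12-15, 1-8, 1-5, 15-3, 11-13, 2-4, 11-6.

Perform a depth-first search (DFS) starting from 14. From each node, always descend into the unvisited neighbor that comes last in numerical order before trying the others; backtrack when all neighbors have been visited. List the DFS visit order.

Visit 14
14 → 16
16 → 13
13 → 11
11 → 7
7 → 6
6 → 12
12 → 15
15 → 3
3 → 5
5 → 1
1 → 8
8 → 4
4 → 2
2 → 0
0 → 10
16 → 9

14 16 13 11 7 6 12 15 3 5 1 8 4 2 0 10 9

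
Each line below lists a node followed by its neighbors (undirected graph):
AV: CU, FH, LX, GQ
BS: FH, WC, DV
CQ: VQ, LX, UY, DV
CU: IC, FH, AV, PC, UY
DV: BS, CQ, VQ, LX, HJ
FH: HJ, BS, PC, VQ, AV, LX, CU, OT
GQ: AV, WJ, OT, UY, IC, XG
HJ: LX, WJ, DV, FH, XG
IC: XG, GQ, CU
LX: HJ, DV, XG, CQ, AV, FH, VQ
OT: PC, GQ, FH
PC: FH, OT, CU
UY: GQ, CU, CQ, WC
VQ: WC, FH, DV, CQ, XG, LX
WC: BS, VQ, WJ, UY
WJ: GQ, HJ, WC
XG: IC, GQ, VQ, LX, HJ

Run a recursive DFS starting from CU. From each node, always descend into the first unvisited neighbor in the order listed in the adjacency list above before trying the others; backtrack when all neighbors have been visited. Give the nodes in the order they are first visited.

CU -> IC -> XG -> GQ -> AV -> FH -> HJ -> LX -> DV -> BS -> WC -> VQ -> CQ -> UY -> WJ -> PC -> OT

Visit CU
CU → IC
IC → XG
XG → GQ
GQ → AV
AV → FH
FH → HJ
HJ → LX
LX → DV
DV → BS
BS → WC
WC → VQ
VQ → CQ
CQ → UY
WC → WJ
FH → PC
PC → OT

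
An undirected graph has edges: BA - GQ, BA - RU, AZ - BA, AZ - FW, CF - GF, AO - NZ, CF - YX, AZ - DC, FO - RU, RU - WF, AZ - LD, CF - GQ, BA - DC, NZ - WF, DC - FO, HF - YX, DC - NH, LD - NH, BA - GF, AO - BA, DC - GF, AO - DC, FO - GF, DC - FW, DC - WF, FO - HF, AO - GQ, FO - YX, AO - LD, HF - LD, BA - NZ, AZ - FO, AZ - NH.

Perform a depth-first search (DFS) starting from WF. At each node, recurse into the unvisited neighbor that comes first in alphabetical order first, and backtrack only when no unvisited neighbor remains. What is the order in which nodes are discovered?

WF, DC, AO, BA, AZ, FO, GF, CF, GQ, YX, HF, LD, NH, RU, FW, NZ

Visit WF
WF → DC
DC → AO
AO → BA
BA → AZ
AZ → FO
FO → GF
GF → CF
CF → GQ
CF → YX
YX → HF
HF → LD
LD → NH
FO → RU
AZ → FW
BA → NZ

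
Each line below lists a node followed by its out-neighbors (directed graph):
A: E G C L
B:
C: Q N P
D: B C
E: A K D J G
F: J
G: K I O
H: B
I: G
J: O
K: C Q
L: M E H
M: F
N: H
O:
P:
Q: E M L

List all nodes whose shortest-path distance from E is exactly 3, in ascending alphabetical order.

H, M, N, P

Level 0: E
Level 1: A, D, G, J, K
Level 2: B, C, I, L, O, Q
Level 3: H, M, N, P
Level 4: F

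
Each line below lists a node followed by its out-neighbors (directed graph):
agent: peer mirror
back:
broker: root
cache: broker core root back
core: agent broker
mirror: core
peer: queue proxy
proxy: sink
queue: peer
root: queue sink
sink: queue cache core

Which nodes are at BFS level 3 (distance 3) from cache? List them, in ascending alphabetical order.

mirror, peer

Level 0: cache
Level 1: back, broker, core, root
Level 2: agent, queue, sink
Level 3: mirror, peer
Level 4: proxy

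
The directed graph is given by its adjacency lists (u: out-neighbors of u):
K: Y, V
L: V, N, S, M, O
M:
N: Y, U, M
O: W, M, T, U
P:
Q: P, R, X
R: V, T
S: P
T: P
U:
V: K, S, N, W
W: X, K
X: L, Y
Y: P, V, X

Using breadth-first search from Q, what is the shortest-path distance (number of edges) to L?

Level 0: Q
Level 1: P, R, X
Level 2: L, T, V, Y
Level 3: K, M, N, O, S, W
Level 4: U
L first appears at level 2.

2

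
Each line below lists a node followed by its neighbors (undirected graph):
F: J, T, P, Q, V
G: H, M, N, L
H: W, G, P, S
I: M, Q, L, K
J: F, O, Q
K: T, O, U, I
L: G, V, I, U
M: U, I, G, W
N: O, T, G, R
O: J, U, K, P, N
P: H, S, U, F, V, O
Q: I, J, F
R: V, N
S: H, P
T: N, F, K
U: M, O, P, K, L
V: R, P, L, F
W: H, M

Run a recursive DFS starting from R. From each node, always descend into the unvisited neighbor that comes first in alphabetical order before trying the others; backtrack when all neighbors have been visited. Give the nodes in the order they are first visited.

Visit R
R → N
N → G
G → H
H → P
P → F
F → J
J → O
O → K
K → I
I → L
L → U
U → M
M → W
L → V
I → Q
K → T
P → S

R, N, G, H, P, F, J, O, K, I, L, U, M, W, V, Q, T, S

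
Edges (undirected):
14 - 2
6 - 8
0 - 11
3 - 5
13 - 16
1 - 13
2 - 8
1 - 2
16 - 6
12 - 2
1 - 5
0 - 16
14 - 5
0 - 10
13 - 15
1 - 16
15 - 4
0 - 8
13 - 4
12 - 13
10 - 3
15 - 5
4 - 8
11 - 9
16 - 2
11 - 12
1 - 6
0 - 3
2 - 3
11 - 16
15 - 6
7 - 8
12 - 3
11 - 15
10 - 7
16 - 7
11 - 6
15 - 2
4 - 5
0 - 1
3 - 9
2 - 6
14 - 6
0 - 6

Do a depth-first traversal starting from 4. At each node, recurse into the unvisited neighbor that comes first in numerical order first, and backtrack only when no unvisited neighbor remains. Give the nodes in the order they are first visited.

4, 5, 1, 0, 3, 2, 6, 8, 7, 10, 16, 11, 9, 12, 13, 15, 14

Visit 4
4 → 5
5 → 1
1 → 0
0 → 3
3 → 2
2 → 6
6 → 8
8 → 7
7 → 10
7 → 16
16 → 11
11 → 9
11 → 12
12 → 13
13 → 15
6 → 14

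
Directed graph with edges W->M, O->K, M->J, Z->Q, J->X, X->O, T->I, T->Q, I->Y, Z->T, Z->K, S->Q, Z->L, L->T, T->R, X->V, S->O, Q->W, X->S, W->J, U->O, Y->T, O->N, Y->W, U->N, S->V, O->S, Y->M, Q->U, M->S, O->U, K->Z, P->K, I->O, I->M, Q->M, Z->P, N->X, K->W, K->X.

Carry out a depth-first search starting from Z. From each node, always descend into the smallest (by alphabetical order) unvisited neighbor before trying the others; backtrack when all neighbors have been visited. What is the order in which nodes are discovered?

Visit Z
Z → K
K → W
W → J
J → X
X → O
O → N
O → S
S → Q
Q → M
Q → U
S → V
Z → L
L → T
T → I
I → Y
T → R
Z → P

Z, K, W, J, X, O, N, S, Q, M, U, V, L, T, I, Y, R, P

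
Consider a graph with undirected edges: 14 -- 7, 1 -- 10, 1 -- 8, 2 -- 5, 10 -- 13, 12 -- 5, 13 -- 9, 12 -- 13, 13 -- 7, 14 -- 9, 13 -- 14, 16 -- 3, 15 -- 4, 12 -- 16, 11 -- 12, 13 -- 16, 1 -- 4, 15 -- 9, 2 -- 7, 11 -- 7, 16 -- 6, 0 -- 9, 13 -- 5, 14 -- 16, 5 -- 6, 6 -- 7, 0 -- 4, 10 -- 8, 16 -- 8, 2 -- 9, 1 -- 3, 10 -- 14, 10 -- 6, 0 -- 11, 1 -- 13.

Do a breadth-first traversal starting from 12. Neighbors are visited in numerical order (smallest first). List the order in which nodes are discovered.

12, 5, 11, 13, 16, 2, 6, 0, 7, 1, 9, 10, 14, 3, 8, 4, 15

Visit 12; enqueue 5, 11, 13, 16 → queue [5, 11, 13, 16]
Visit 5; enqueue 2, 6 → queue [11, 13, 16, 2, 6]
Visit 11; enqueue 0, 7 → queue [13, 16, 2, 6, 0, 7]
Visit 13; enqueue 1, 9, 10, 14 → queue [16, 2, 6, 0, 7, 1, 9, 10, 14]
Visit 16; enqueue 3, 8 → queue [2, 6, 0, 7, 1, 9, 10, 14, 3, 8]
Visit 2 → queue [6, 0, 7, 1, 9, 10, 14, 3, 8]
Visit 6 → queue [0, 7, 1, 9, 10, 14, 3, 8]
Visit 0; enqueue 4 → queue [7, 1, 9, 10, 14, 3, 8, 4]
Visit 7 → queue [1, 9, 10, 14, 3, 8, 4]
Visit 1 → queue [9, 10, 14, 3, 8, 4]
Visit 9; enqueue 15 → queue [10, 14, 3, 8, 4, 15]
Visit 10 → queue [14, 3, 8, 4, 15]
Visit 14 → queue [3, 8, 4, 15]
Visit 3 → queue [8, 4, 15]
Visit 8 → queue [4, 15]
Visit 4 → queue [15]
Visit 15 → queue []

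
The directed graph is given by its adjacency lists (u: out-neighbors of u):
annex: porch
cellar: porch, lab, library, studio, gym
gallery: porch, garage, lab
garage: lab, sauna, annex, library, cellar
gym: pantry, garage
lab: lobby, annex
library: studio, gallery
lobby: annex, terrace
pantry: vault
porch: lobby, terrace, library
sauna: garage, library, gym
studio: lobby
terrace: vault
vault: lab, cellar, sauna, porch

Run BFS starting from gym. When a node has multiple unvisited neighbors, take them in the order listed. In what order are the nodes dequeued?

Visit gym; enqueue pantry, garage → queue [pantry, garage]
Visit pantry; enqueue vault → queue [garage, vault]
Visit garage; enqueue lab, sauna, annex, library, cellar → queue [vault, lab, sauna, annex, library, cellar]
Visit vault; enqueue porch → queue [lab, sauna, annex, library, cellar, porch]
Visit lab; enqueue lobby → queue [sauna, annex, library, cellar, porch, lobby]
Visit sauna → queue [annex, library, cellar, porch, lobby]
Visit annex → queue [library, cellar, porch, lobby]
Visit library; enqueue studio, gallery → queue [cellar, porch, lobby, studio, gallery]
Visit cellar → queue [porch, lobby, studio, gallery]
Visit porch; enqueue terrace → queue [lobby, studio, gallery, terrace]
Visit lobby → queue [studio, gallery, terrace]
Visit studio → queue [gallery, terrace]
Visit gallery → queue [terrace]
Visit terrace → queue []

gym, pantry, garage, vault, lab, sauna, annex, library, cellar, porch, lobby, studio, gallery, terrace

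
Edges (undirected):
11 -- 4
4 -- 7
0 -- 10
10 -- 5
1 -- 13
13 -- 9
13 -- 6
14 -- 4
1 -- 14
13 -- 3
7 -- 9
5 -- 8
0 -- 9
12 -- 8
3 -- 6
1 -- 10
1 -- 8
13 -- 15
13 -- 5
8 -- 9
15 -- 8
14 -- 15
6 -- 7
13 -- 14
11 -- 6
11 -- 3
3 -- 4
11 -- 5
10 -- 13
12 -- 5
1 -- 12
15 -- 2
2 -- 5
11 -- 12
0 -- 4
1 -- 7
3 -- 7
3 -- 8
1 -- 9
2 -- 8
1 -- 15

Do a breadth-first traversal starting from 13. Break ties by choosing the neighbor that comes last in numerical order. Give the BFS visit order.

13, 15, 14, 10, 9, 6, 5, 3, 1, 8, 2, 4, 0, 7, 11, 12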